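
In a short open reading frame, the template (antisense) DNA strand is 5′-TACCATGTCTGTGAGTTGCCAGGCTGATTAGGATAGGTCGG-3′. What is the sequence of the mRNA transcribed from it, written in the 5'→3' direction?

RNA polymerase reads the template 3'→5' and synthesizes mRNA 5'→3' by base-pairing (A→U, T→A, G↔C). The complement of the template is ATGGTACAGACACTCAACGGTCCGACTAATCCTATCCAGCC; antiparallel, so 5'→3' the coding strand is CCGACCTATCCTAATCAGCCTGGCAACTCACAGACATGGTA. Replace T with U for the mRNA.

5'-CCGACCUAUCCUAAUCAGCCUGGCAACUCACAGACAUGGUA-3'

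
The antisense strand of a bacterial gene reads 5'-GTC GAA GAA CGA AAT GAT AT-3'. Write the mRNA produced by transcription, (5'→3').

RNA polymerase reads the template 3'→5' and synthesizes mRNA 5'→3' by base-pairing (A→U, T→A, G↔C). The complement of the template is CAGCTTCTTGCTTTACTATA; antiparallel, so 5'→3' the coding strand is ATATCATTTCGTTCTTCGAC. Replace T with U for the mRNA.

5'-AUAUCAUUUCGUUCUUCGAC-3'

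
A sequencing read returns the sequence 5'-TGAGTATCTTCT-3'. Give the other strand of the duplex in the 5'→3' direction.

5'-AGAAGATACTCA-3'

Pairing A↔T and G↔C gives ACTCATAGAAGA, running 3'→5'. Reverse for the 5'→3' convention.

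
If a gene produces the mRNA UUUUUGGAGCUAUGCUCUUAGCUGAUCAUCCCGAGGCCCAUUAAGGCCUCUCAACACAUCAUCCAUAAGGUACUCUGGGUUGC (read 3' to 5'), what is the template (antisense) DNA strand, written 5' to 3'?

5'-AAAAACCTCGATACGAGAATCGACTAGTAGGGCTCCGGGTAATTCCGGAGAGTTGTGTAGTAGGTATTCCATGAGACCCAACG-3'

Written 5'→3' the mRNA is CGUUGGGUCUCAUGGAAUACCUACUACACAACUCUCCGGAAUUACCCGGAGCCCUACUAGUCGAUUCUCGUAUCGAGGUUUUU, so the coding DNA strand is CGTTGGGTCTCATGGAATACCTACTACACAACTCTCCGGAATTACCCGGAGCCCTACTAGTCGATTCTCGTATCGAGGTTTTT. The template is its reverse complement.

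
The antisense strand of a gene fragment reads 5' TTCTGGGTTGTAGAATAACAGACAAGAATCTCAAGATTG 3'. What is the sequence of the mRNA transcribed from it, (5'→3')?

The mRNA has the sequence of the coding strand (reverse complement of the template) with T→U. Reverse complement of TTCTGGGTTGTAGAATAACAGACAAGAATCTCAAGATTG is CAATCTTGAGATTCTTGTCTGTTATTCTACAACCCAGAA; then T→U.

5'-CAAUCUUGAGAUUCUUGUCUGUUAUUCUACAACCCAGAA-3'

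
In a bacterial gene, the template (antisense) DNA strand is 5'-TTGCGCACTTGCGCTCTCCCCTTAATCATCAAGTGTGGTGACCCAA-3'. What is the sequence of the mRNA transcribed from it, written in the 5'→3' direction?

The mRNA has the sequence of the coding strand (reverse complement of the template) with T→U. Reverse complement of TTGCGCACTTGCGCTCTCCCCTTAATCATCAAGTGTGGTGACCCAA is TTGGGTCACCACACTTGATGATTAAGGGGAGAGCGCAAGTGCGCAA; then T→U.

5'-UUGGGUCACCACACUUGAUGAUUAAGGGGAGAGCGCAAGUGCGCAA-3'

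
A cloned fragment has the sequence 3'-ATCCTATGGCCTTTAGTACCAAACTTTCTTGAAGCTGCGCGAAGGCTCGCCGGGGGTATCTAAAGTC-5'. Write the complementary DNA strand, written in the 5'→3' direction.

5'-TAGGATACCGGAAATCATGGTTTGAAAGAACTTCGACGCGCTTCCGAGCGGCCCCCATAGATTTCAG-3'

The strand is given 3'→5', so its complement runs 5'→3' in the same left-to-right order: pair each base A↔T, G↔C.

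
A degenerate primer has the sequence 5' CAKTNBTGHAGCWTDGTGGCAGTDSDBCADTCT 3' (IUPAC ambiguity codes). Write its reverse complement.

Standard pairs A↔T, G↔C; ambiguity codes pair K↔M, W↔W, S↔S, B↔V, D↔H, N↔N. Complement (GTMANVACDTCGWAHCACCGTCAHSHVGTHAGA), then reverse for 5'→3'.

5'-AGAHTGVHSHACTGCCACHAWGCTDCAVNAMTG-3'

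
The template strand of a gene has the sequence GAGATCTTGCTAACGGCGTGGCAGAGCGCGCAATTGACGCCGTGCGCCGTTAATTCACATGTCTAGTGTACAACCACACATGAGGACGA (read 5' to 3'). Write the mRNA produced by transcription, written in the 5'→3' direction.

RNA polymerase reads the template 3'→5' and synthesizes mRNA 5'→3' by base-pairing (A→U, T→A, G↔C). The complement of the template is CTCTAGAACGATTGCCGCACCGTCTCGCGCGTTAACTGCGGCACGCGGCAATTAAGTGTACAGATCACATGTTGGTGTGTACTCCTGCT; antiparallel, so 5'→3' the coding strand is TCGTCCTCATGTGTGGTTGTACACTAGACATGTGAATTAACGGCGCACGGCGTCAATTGCGCGCTCTGCCACGCCGTTAGCAAGATCTC. Replace T with U for the mRNA.

5'-UCGUCCUCAUGUGUGGUUGUACACUAGACAUGUGAAUUAACGGCGCACGGCGUCAAUUGCGCGCUCUGCCACGCCGUUAGCAAGAUCUC-3'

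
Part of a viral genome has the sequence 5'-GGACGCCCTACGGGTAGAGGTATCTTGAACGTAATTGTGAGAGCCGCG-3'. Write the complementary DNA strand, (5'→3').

5'-CGCGGCTCTCACAATTACGTTCAAGATACCTCTACCCGTAGGGCGTCC-3'

The complement of GGACGCCCTACGGGTAGAGGTATCTTGAACGTAATTGTGAGAGCCGCG is CCTGCGGGATGCCCATCTCCATAGAACTTGCATTAACACTCTCGGCGC (A↔T, G↔C). DNA strands are antiparallel, so the complementary strand runs 3'→5'; reversing gives the 5'→3' form.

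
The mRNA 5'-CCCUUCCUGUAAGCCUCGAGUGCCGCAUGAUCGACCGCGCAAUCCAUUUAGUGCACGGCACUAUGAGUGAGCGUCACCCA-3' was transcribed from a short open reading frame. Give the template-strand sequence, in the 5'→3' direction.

Replace U with T to get the coding DNA strand: CCCTTCCTGTAAGCCTCGAGTGCCGCATGATCGACCGCGCAATCCATTTAGTGCACGGCACTATGAGTGAGCGTCACCCA. The template strand is its reverse complement (complement GGGAAGGACATTCGGAGCTCACGGCGTACTAGCTGGCGCGTTAGGTAAATCACGTGCCGTGATACTCACTCGCAGTGGGT, then reverse).

5'-TGGGTGACGCTCACTCATAGTGCCGTGCACTAAATGGATTGCGCGGTCGATCATGCGGCACTCGAGGCTTACAGGAAGGG-3'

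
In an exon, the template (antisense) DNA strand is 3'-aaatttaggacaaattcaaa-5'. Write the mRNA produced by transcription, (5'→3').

5'-UUUAAAUCCUGUUUAAGUUU-3'

Reading the template 3'→5' as shown, RNA polymerase pairs each base (A→U, T→A, G↔C) to build mRNA 5'→3' directly.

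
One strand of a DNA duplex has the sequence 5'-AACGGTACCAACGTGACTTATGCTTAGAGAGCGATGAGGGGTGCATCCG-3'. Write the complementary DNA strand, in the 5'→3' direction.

Pairing A↔T and G↔C gives TTGCCATGGTTGCACTGAATACGAATCTCTCGCTACTCCCCACGTAGGC, running 3'→5'. Reverse for the 5'→3' convention.

5'-CGGATGCACCCCTCATCGCTCTCTAAGCATAAGTCACGTTGGTACCGTT-3'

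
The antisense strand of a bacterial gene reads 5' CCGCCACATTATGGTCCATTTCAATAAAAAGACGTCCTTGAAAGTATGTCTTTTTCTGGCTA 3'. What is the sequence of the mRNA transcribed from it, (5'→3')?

5'-UAGCCAGAAAAAGACAUACUUUCAAGGACGUCUUUUUAUUGAAAUGGACCAUAAUGUGGCGG-3'

The mRNA has the sequence of the coding strand (reverse complement of the template) with T→U. Reverse complement of CCGCCACATTATGGTCCATTTCAATAAAAAGACGTCCTTGAAAGTATGTCTTTTTCTGGCTA is TAGCCAGAAAAAGACATACTTTCAAGGACGTCTTTTTATTGAAATGGACCATAATGTGGCGG; then T→U.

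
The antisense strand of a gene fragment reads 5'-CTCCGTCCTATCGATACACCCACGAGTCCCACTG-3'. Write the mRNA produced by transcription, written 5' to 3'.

The mRNA has the sequence of the coding strand (reverse complement of the template) with T→U. Reverse complement of CTCCGTCCTATCGATACACCCACGAGTCCCACTG is CAGTGGGACTCGTGGGTGTATCGATAGGACGGAG; then T→U.

5'-CAGUGGGACUCGUGGGUGUAUCGAUAGGACGGAG-3'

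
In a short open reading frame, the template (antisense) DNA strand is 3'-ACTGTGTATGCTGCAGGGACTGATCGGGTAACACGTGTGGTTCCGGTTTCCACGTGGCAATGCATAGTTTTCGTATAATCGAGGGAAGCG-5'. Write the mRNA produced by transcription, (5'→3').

5′-UGACACAUACGACGUCCCUGACUAGCCCAUUGUGCACACCAAGGCCAAAGGUGCACCGUUACGUAUCAAAAGCAUAUUAGCUCCCUUCGC-3′

Reading the template 3'→5' as shown, RNA polymerase pairs each base (A→U, T→A, G↔C) to build mRNA 5'→3' directly.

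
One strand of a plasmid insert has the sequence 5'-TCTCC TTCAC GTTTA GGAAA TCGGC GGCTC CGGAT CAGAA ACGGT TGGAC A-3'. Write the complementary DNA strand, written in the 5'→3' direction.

The complement of TCTCCTTCACGTTTAGGAAATCGGCGGCTCCGGATCAGAAACGGTTGGACA is AGAGGAAGTGCAAATCCTTTAGCCGCCGAGGCCTAGTCTTTGCCAACCTGT (A↔T, G↔C). DNA strands are antiparallel, so the complementary strand runs 3'→5'; reversing gives the 5'→3' form.

5'-TGTCCAACCGTTTCTGATCCGGAGCCGCCGATTTCCTAAACGTGAAGGAGA-3'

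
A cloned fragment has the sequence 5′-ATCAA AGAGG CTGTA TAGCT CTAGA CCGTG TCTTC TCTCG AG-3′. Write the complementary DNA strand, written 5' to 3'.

Pairing A↔T and G↔C gives TAGTTTCTCCGACATATCGAGATCTGGCACAGAAGAGAGCTC, running 3'→5'. Reverse for the 5'→3' convention.

5'-CTCGAGAGAAGACACGGTCTAGAGCTATACAGCCTCTTTGAT-3'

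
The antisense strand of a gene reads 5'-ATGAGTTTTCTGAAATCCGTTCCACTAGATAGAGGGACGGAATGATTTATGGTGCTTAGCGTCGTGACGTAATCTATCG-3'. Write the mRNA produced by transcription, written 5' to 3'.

RNA polymerase reads the template 3'→5' and synthesizes mRNA 5'→3' by base-pairing (A→U, T→A, G↔C). The complement of the template is TACTCAAAAGACTTTAGGCAAGGTGATCTATCTCCCTGCCTTACTAAATACCACGAATCGCAGCACTGCATTAGATAGC; antiparallel, so 5'→3' the coding strand is CGATAGATTACGTCACGACGCTAAGCACCATAAATCATTCCGTCCCTCTATCTAGTGGAACGGATTTCAGAAAACTCAT. Replace T with U for the mRNA.

5'-CGAUAGAUUACGUCACGACGCUAAGCACCAUAAAUCAUUCCGUCCCUCUAUCUAGUGGAACGGAUUUCAGAAAACUCAU-3'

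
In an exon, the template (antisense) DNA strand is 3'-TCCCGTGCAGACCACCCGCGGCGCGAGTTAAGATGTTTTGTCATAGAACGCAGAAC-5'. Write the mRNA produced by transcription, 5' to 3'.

Reading the template 3'→5' as shown, RNA polymerase pairs each base (A→U, T→A, G↔C) to build mRNA 5'→3' directly.

5'-AGGGCACGUCUGGUGGGCGCCGCGCUCAAUUCUACAAAACAGUAUCUUGCGUCUUG-3'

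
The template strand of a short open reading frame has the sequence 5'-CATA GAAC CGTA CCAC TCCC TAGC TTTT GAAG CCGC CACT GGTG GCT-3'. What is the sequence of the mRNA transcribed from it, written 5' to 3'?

5'-AGCCACCAGUGGCGGCUUCAAAAGCUAGGGAGUGGUACGGUUCUAUG-3'

The mRNA has the sequence of the coding strand (reverse complement of the template) with T→U. Reverse complement of CATAGAACCGTACCACTCCCTAGCTTTTGAAGCCGCCACTGGTGGCT is AGCCACCAGTGGCGGCTTCAAAAGCTAGGGAGTGGTACGGTTCTATG; then T→U.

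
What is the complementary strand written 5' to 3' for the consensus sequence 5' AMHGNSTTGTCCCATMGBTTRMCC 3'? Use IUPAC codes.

Standard pairs A↔T, G↔C; ambiguity codes pair R↔Y, M↔K, S↔S, B↔V, H↔D, N↔N. Complement (TKDCNSAACAGGGTAKCVAAYKGG), then reverse for 5'→3'.

5'-GGKYAAVCKATGGGACAASNCDKT-3'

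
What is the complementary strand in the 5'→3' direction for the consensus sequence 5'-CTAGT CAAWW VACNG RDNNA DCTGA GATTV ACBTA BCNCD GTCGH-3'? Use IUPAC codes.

5'-DCGACHGNGVTAVGTBAATCTCAGHTNNHYCNGTBWWTTGACTAG-3'

Standard pairs A↔T, G↔C; ambiguity codes pair R↔Y, W↔W, B↔V, D↔H, N↔N. Complement (GATCAGTTWWBTGNCYHNNTHGACTCTAABTGVATVGNGHCAGCD), then reverse for 5'→3'.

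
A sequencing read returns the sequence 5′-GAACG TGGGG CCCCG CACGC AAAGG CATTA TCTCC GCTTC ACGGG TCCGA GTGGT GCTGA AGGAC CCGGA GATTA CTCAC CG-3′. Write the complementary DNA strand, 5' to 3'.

The complement of GAACGTGGGGCCCCGCACGCAAAGGCATTATCTCCGCTTCACGGGTCCGAGTGGTGCTGAAGGACCCGGAGATTACTCACCG is CTTGCACCCCGGGGCGTGCGTTTCCGTAATAGAGGCGAAGTGCCCAGGCTCACCACGACTTCCTGGGCCTCTAATGAGTGGC (A↔T, G↔C). DNA strands are antiparallel, so the complementary strand runs 3'→5'; reversing gives the 5'→3' form.

5'-CGGTGAGTAATCTCCGGGTCCTTCAGCACCACTCGGACCCGTGAAGCGGAGATAATGCCTTTGCGTGCGGGGCCCCACGTTC-3'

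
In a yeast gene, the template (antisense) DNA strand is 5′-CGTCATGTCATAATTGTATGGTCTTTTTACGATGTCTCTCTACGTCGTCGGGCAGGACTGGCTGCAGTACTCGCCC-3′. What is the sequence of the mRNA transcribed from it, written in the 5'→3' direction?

The mRNA has the sequence of the coding strand (reverse complement of the template) with T→U. Reverse complement of CGTCATGTCATAATTGTATGGTCTTTTTACGATGTCTCTCTACGTCGTCGGGCAGGACTGGCTGCAGTACTCGCCC is GGGCGAGTACTGCAGCCAGTCCTGCCCGACGACGTAGAGAGACATCGTAAAAAGACCATACAATTATGACATGACG; then T→U.

5'-GGGCGAGUACUGCAGCCAGUCCUGCCCGACGACGUAGAGAGACAUCGUAAAAAGACCAUACAAUUAUGACAUGACG-3'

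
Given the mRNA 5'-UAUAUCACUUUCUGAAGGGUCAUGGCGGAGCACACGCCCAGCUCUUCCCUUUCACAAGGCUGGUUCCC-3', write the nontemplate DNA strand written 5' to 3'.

5'-TATATCACTTTCTGAAGGGTCATGGCGGAGCACACGCCCAGCTCTTCCCTTTCACAAGGCTGGTTCCC-3'

The coding DNA strand has the same 5'→3' sequence as the mRNA with U replaced by T.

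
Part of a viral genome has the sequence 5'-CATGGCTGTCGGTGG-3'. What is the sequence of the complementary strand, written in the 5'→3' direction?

The complement of CATGGCTGTCGGTGG is GTACCGACAGCCACC (A↔T, G↔C). DNA strands are antiparallel, so the complementary strand runs 3'→5'; reversing gives the 5'→3' form.

5'-CCACCGACAGCCATG-3'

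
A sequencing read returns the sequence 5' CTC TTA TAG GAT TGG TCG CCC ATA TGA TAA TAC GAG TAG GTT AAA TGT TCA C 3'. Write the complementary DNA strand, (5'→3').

5'-GTGAACATTTAACCTACTCGTATTATCATATGGGCGACCAATCCTATAAGAG-3'

The complement of CTCTTATAGGATTGGTCGCCCATATGATAATACGAGTAGGTTAAATGTTCAC is GAGAATATCCTAACCAGCGGGTATACTATTATGCTCATCCAATTTACAAGTG (A↔T, G↔C). DNA strands are antiparallel, so the complementary strand runs 3'→5'; reversing gives the 5'→3' form.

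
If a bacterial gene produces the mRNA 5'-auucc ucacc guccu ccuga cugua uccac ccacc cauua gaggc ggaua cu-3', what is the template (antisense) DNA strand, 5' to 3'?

5'-AGTATCCGCCTCTAATGGGTGGGTGGATACAGTCAGGAGGACGGTGAGGAAT-3'

Replace U with T to get the coding DNA strand: ATTCCTCACCGTCCTCCTGACTGTATCCACCCACCCATTAGAGGCGGATACT. The template strand is its reverse complement (complement TAAGGAGTGGCAGGAGGACTGACATAGGTGGGTGGGTAATCTCCGCCTATGA, then reverse).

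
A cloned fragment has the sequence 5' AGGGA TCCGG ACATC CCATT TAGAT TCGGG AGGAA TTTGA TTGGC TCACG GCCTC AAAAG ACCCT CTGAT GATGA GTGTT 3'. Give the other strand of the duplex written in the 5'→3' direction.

5'-AACACTCATCATCAGAGGGTCTTTTGAGGCCGTGAGCCAATCAAATTCCTCCCGAATCTAAATGGGATGTCCGGATCCCT-3'

The complement of AGGGATCCGGACATCCCATTTAGATTCGGGAGGAATTTGATTGGCTCACGGCCTCAAAAGACCCTCTGATGATGAGTGTT is TCCCTAGGCCTGTAGGGTAAATCTAAGCCCTCCTTAAACTAACCGAGTGCCGGAGTTTTCTGGGAGACTACTACTCACAA (A↔T, G↔C). DNA strands are antiparallel, so the complementary strand runs 3'→5'; reversing gives the 5'→3' form.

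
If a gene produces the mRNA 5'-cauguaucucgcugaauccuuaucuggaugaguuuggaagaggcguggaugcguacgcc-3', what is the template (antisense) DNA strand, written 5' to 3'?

5'-GGCGTACGCATCCACGCCTCTTCCAAACTCATCCAGATAAGGATTCAGCGAGATACATG-3'

Replace U with T to get the coding DNA strand: CATGTATCTCGCTGAATCCTTATCTGGATGAGTTTGGAAGAGGCGTGGATGCGTACGCC. The template strand is its reverse complement (complement GTACATAGAGCGACTTAGGAATAGACCTACTCAAACCTTCTCCGCACCTACGCATGCGG, then reverse).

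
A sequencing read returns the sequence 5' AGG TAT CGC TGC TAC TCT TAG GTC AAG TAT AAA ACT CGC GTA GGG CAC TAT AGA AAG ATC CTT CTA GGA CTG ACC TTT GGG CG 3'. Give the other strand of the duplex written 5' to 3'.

The complement of AGGTATCGCTGCTACTCTTAGGTCAAGTATAAAACTCGCGTAGGGCACTATAGAAAGATCCTTCTAGGACTGACCTTTGGGCG is TCCATAGCGACGATGAGAATCCAGTTCATATTTTGAGCGCATCCCGTGATATCTTTCTAGGAAGATCCTGACTGGAAACCCGC (A↔T, G↔C). DNA strands are antiparallel, so the complementary strand runs 3'→5'; reversing gives the 5'→3' form.

5'-CGCCCAAAGGTCAGTCCTAGAAGGATCTTTCTATAGTGCCCTACGCGAGTTTTATACTTGACCTAAGAGTAGCAGCGATACCT-3'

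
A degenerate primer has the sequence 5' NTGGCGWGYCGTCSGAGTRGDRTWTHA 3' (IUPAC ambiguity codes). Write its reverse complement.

5'-TDAWAYHCYACTCSGACGRCWCGCCAN-3'

Standard pairs A↔T, G↔C; ambiguity codes pair R↔Y, W↔W, S↔S, D↔H, N↔N. Complement (NACCGCWCRGCAGSCTCAYCHYAWADT), then reverse for 5'→3'.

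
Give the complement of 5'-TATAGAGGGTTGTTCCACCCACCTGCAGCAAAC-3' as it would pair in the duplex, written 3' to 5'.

3'-ATATCTCCCAACAAGGTGGGTGGACGTCGTTTG-5'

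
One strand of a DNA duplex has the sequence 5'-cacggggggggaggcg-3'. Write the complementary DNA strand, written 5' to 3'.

The complement of CACGGGGGGGGAGGCG is GTGCCCCCCCCTCCGC (A↔T, G↔C). DNA strands are antiparallel, so the complementary strand runs 3'→5'; reversing gives the 5'→3' form.

5'-CGCCTCCCCCCCCGTG-3'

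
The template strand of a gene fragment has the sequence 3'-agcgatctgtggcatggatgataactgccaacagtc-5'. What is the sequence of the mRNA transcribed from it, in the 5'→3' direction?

5'-UCGCUAGACACCGUACCUACUAUUGACGGUUGUCAG-3'

Reading the template 3'→5' as shown, RNA polymerase pairs each base (A→U, T→A, G↔C) to build mRNA 5'→3' directly.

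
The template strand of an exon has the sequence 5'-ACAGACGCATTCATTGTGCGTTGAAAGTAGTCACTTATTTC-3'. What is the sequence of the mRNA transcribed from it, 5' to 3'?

5'-GAAAUAAGUGACUACUUUCAACGCACAAUGAAUGCGUCUGU-3'

The mRNA has the sequence of the coding strand (reverse complement of the template) with T→U. Reverse complement of ACAGACGCATTCATTGTGCGTTGAAAGTAGTCACTTATTTC is GAAATAAGTGACTACTTTCAACGCACAATGAATGCGTCTGT; then T→U.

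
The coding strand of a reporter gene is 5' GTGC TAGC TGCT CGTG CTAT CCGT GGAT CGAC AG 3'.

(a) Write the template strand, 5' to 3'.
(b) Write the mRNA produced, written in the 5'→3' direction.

(a) The template strand is the reverse complement of the coding strand: complement CACGATCGACGAGCACGATAGGCACCTAGCTGTC, then reverse.
(b) mRNA matches the coding strand with T→U.

(a) 5'-CTGTCGATCCACGGATAGCACGAGCAGCTAGCAC-3'
(b) 5′-GUGCUAGCUGCUCGUGCUAUCCGUGGAUCGACAG-3′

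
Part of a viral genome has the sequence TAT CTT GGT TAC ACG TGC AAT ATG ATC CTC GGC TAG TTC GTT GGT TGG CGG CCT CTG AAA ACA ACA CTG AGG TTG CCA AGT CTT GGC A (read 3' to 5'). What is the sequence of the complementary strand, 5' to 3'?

5'-ATAGAACCAATGTGCACGTTATACTAGGAGCCGATCAAGCAACCAACCGCCGGAGACTTTTGTTGTGACTCCAACGGTTCAGAACCGT-3'

The strand is given 3'→5', so its complement runs 5'→3' in the same left-to-right order: pair each base A↔T, G↔C.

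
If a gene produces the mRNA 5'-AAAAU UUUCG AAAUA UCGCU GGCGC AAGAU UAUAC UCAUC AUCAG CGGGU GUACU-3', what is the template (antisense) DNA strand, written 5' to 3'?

5'-AGTACACCCGCTGATGATGAGTATAATCTTGCGCCAGCGATATTTCGAAAATTTT-3'

Replace U with T to get the coding DNA strand: AAAATTTTCGAAATATCGCTGGCGCAAGATTATACTCATCATCAGCGGGTGTACT. The template strand is its reverse complement (complement TTTTAAAAGCTTTATAGCGACCGCGTTCTAATATGAGTAGTAGTCGCCCACATGA, then reverse).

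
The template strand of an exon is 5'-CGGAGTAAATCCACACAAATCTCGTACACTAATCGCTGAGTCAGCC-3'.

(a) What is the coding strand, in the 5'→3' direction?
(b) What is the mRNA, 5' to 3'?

(a) The coding strand is the reverse complement of the template: complement GCCTCATTTAGGTGTGTTTAGAGCATGTGATTAGCGACTCAGTCGG, then reverse.
(b) mRNA has the coding-strand sequence with T→U.

(a) 5'-GGCTGACTCAGCGATTAGTGTACGAGATTTGTGTGGATTTACTCCG-3'
(b) 5'-GGCUGACUCAGCGAUUAGUGUACGAGAUUUGUGUGGAUUUACUCCG-3'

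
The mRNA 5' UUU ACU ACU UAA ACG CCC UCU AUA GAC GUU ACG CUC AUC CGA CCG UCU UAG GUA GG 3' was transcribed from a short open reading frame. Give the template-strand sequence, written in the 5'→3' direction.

Replace U with T to get the coding DNA strand: TTTACTACTTAAACGCCCTCTATAGACGTTACGCTCATCCGACCGTCTTAGGTAGG. The template strand is its reverse complement (complement AAATGATGAATTTGCGGGAGATATCTGCAATGCGAGTAGGCTGGCAGAATCCATCC, then reverse).

5'-CCTACCTAAGACGGTCGGATGAGCGTAACGTCTATAGAGGGCGTTTAAGTAGTAAA-3'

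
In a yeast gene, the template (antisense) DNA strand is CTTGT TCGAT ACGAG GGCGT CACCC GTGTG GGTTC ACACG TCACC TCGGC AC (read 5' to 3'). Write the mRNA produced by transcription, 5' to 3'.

5'-GUGCCGAGGUGACGUGUGAACCCACACGGGUGACGCCCUCGUAUCGAACAAG-3'

The mRNA has the sequence of the coding strand (reverse complement of the template) with T→U. Reverse complement of CTTGTTCGATACGAGGGCGTCACCCGTGTGGGTTCACACGTCACCTCGGCAC is GTGCCGAGGTGACGTGTGAACCCACACGGGTGACGCCCTCGTATCGAACAAG; then T→U.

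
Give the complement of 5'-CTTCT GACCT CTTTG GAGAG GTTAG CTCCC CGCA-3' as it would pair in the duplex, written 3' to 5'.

Base-pairing A↔T, G↔C gives the complement. The complementary strand is antiparallel, so paired with a 5'→3' strand it runs 3'→5'.

3'-GAAGACTGGAGAAACCTCTCCAATCGAGGGGCGT-5'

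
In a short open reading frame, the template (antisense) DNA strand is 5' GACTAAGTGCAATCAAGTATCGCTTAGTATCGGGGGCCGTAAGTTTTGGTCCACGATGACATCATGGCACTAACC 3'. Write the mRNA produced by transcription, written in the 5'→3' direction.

The mRNA has the sequence of the coding strand (reverse complement of the template) with T→U. Reverse complement of GACTAAGTGCAATCAAGTATCGCTTAGTATCGGGGGCCGTAAGTTTTGGTCCACGATGACATCATGGCACTAACC is GGTTAGTGCCATGATGTCATCGTGGACCAAAACTTACGGCCCCCGATACTAAGCGATACTTGATTGCACTTAGTC; then T→U.

5'-GGUUAGUGCCAUGAUGUCAUCGUGGACCAAAACUUACGGCCCCCGAUACUAAGCGAUACUUGAUUGCACUUAGUC-3'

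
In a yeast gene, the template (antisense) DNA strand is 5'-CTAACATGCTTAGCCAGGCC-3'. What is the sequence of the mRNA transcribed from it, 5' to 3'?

5'-GGCCUGGCUAAGCAUGUUAG-3'

RNA polymerase reads the template 3'→5' and synthesizes mRNA 5'→3' by base-pairing (A→U, T→A, G↔C). The complement of the template is GATTGTACGAATCGGTCCGG; antiparallel, so 5'→3' the coding strand is GGCCTGGCTAAGCATGTTAG. Replace T with U for the mRNA.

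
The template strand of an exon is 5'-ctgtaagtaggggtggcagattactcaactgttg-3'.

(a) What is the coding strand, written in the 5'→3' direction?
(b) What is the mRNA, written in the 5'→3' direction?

(a) The coding strand is the reverse complement of the template: complement GACATTCATCCCCACCGTCTAATGAGTTGACAAC, then reverse.
(b) mRNA has the coding-strand sequence with T→U.

(a) 5'-CAACAGTTGAGTAATCTGCCACCCCTACTTACAG-3'
(b) 5'-CAACAGUUGAGUAAUCUGCCACCCCUACUUACAG-3'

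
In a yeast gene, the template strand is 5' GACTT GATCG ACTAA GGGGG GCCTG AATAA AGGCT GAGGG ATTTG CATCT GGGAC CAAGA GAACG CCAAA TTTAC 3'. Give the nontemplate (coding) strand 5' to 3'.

The coding strand is complementary and antiparallel to the template: take the complement (A↔T, G↔C) and reverse.

5'-GTAAATTTGGCGTTCTCTTGGTCCCAGATGCAAATCCCTCAGCCTTTATTCAGGCCCCCCTTAGTCGATCAAGTC-3'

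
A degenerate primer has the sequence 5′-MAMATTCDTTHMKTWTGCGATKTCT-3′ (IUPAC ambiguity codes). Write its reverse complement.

5'-AGAMATCGCAWAMKDAAHGAATKTK-3'

Standard pairs A↔T, G↔C; ambiguity codes pair M↔K, W↔W, D↔H. Complement (KTKTAAGHAADKMAWACGCTAMAGA), then reverse for 5'→3'.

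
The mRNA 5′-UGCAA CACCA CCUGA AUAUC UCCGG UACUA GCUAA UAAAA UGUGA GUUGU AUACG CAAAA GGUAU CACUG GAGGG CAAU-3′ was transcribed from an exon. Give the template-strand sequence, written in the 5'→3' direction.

5'-ATTGCCCTCCAGTGATACCTTTTGCGTATACAACTCACATTTTATTAGCTAGTACCGGAGATATTCAGGTGGTGTTGCA-3'

Replace U with T to get the coding DNA strand: TGCAACACCACCTGAATATCTCCGGTACTAGCTAATAAAATGTGAGTTGTATACGCAAAAGGTATCACTGGAGGGCAAT. The template strand is its reverse complement (complement ACGTTGTGGTGGACTTATAGAGGCCATGATCGATTATTTTACACTCAACATATGCGTTTTCCATAGTGACCTCCCGTTA, then reverse).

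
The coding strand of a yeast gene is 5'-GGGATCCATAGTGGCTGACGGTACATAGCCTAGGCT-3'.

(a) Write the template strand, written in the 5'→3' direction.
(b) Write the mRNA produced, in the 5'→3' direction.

(a) 5'-AGCCTAGGCTATGTACCGTCAGCCACTATGGATCCC-3'
(b) 5'-GGGAUCCAUAGUGGCUGACGGUACAUAGCCUAGGCU-3'

(a) The template strand is the reverse complement of the coding strand: complement CCCTAGGTATCACCGACTGCCATGTATCGGATCCGA, then reverse.
(b) mRNA matches the coding strand with T→U.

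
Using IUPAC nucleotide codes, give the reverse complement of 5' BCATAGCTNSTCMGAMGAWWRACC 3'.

Standard pairs A↔T, G↔C; ambiguity codes pair R↔Y, M↔K, W↔W, S↔S, B↔V, N↔N. Complement (VGTATCGANSAGKCTKCTWWYTGG), then reverse for 5'→3'.

5′-GGTYWWTCKTCKGASNAGCTATGV-3′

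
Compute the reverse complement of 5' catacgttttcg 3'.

Complement each base (A↔T, G↔C): GTATGCAAAAGC. Then reverse.

5'-CGAAAACGTATG-3'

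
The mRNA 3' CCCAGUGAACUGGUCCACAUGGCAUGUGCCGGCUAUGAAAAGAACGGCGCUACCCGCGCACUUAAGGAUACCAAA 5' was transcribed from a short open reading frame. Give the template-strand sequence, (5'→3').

5'-GGGTCACTTGACCAGGTGTACCGTACACGGCCGATACTTTTCTTGCCGCGATGGGCGCGTGAATTCCTATGGTTT-3'

Written 5'→3' the mRNA is AAACCAUAGGAAUUCACGCGCCCAUCGCGGCAAGAAAAGUAUCGGCCGUGUACGGUACACCUGGUCAAGUGACCC, so the coding DNA strand is AAACCATAGGAATTCACGCGCCCATCGCGGCAAGAAAAGTATCGGCCGTGTACGGTACACCTGGTCAAGTGACCC. The template is its reverse complement.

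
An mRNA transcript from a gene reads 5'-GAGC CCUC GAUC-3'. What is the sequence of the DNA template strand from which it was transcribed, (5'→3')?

Replace U with T to get the coding DNA strand: GAGCCCTCGATC. The template strand is its reverse complement (complement CTCGGGAGCTAG, then reverse).

5'-GATCGAGGGCTC-3'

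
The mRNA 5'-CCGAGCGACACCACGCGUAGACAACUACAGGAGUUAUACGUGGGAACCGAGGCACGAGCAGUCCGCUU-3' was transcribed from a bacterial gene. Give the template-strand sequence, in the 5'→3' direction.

5'-AAGCGGACTGCTCGTGCCTCGGTTCCCACGTATAACTCCTGTAGTTGTCTACGCGTGGTGTCGCTCGG-3'

Replace U with T to get the coding DNA strand: CCGAGCGACACCACGCGTAGACAACTACAGGAGTTATACGTGGGAACCGAGGCACGAGCAGTCCGCTT. The template strand is its reverse complement (complement GGCTCGCTGTGGTGCGCATCTGTTGATGTCCTCAATATGCACCCTTGGCTCCGTGCTCGTCAGGCGAA, then reverse).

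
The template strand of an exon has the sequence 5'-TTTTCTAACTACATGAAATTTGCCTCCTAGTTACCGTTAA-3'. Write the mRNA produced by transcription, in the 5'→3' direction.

5'-UUAACGGUAACUAGGAGGCAAAUUUCAUGUAGUUAGAAAA-3'

RNA polymerase reads the template 3'→5' and synthesizes mRNA 5'→3' by base-pairing (A→U, T→A, G↔C). The complement of the template is AAAAGATTGATGTACTTTAAACGGAGGATCAATGGCAATT; antiparallel, so 5'→3' the coding strand is TTAACGGTAACTAGGAGGCAAATTTCATGTAGTTAGAAAA. Replace T with U for the mRNA.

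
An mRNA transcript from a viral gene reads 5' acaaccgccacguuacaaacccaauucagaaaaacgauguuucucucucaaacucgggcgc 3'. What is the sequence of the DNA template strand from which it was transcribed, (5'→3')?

Replace U with T to get the coding DNA strand: ACAACCGCCACGTTACAAACCCAATTCAGAAAAACGATGTTTCTCTCTCAAACTCGGGCGC. The template strand is its reverse complement (complement TGTTGGCGGTGCAATGTTTGGGTTAAGTCTTTTTGCTACAAAGAGAGAGTTTGAGCCCGCG, then reverse).

5'-GCGCCCGAGTTTGAGAGAGAAACATCGTTTTTCTGAATTGGGTTTGTAACGTGGCGGTTGT-3'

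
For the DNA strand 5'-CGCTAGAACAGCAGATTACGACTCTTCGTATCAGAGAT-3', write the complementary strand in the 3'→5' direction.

3'-GCGATCTTGTCGTCTAATGCTGAGAAGCATAGTCTCTA-5'

Base-pairing A↔T, G↔C gives the complement. The complementary strand is antiparallel, so paired with a 5'→3' strand it runs 3'→5'.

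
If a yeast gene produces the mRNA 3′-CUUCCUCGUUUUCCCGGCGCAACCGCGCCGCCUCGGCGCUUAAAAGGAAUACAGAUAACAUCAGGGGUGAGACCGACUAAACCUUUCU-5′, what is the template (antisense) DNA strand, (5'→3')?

5'-GAAGGAGCAAAAGGGCCGCGTTGGCGCGGCGGAGCCGCGAATTTTCCTTATGTCTATTGTAGTCCCCACTCTGGCTGATTTGGAAAGA-3'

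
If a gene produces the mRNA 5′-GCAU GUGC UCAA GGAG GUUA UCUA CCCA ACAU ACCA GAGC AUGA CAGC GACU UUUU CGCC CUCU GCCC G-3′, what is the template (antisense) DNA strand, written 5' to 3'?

5'-CGGGCAGAGGGCGAAAAAGTCGCTGTCATGCTCTGGTATGTTGGGTAGATAACCTCCTTGAGCACATGC-3'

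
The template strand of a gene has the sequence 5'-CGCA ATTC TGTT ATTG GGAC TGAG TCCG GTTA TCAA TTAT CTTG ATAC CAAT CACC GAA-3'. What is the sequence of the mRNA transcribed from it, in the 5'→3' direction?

5'-UUCGGUGAUUGGUAUCAAGAUAAUUGAUAACCGGACUCAGUCCCAAUAACAGAAUUGCG-3'

The mRNA has the sequence of the coding strand (reverse complement of the template) with T→U. Reverse complement of CGCAATTCTGTTATTGGGACTGAGTCCGGTTATCAATTATCTTGATACCAATCACCGAA is TTCGGTGATTGGTATCAAGATAATTGATAACCGGACTCAGTCCCAATAACAGAATTGCG; then T→U.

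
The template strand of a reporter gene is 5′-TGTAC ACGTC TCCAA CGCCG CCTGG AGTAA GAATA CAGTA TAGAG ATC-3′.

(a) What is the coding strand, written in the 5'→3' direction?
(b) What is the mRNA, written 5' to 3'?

(a) 5'-GATCTCTATACTGTATTCTTACTCCAGGCGGCGTTGGAGACGTGTACA-3'
(b) 5'-GAUCUCUAUACUGUAUUCUUACUCCAGGCGGCGUUGGAGACGUGUACA-3'

(a) The coding strand is the reverse complement of the template: complement ACATGTGCAGAGGTTGCGGCGGACCTCATTCTTATGTCATATCTCTAG, then reverse.
(b) mRNA has the coding-strand sequence with T→U.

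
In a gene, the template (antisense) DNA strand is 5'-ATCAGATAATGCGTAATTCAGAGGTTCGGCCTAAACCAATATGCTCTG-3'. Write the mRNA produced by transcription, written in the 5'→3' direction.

5'-CAGAGCAUAUUGGUUUAGGCCGAACCUCUGAAUUACGCAUUAUCUGAU-3'

The mRNA has the sequence of the coding strand (reverse complement of the template) with T→U. Reverse complement of ATCAGATAATGCGTAATTCAGAGGTTCGGCCTAAACCAATATGCTCTG is CAGAGCATATTGGTTTAGGCCGAACCTCTGAATTACGCATTATCTGAT; then T→U.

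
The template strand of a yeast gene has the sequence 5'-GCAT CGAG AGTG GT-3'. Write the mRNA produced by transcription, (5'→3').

5'-ACCACUCUCGAUGC-3'

RNA polymerase reads the template 3'→5' and synthesizes mRNA 5'→3' by base-pairing (A→U, T→A, G↔C). The complement of the template is CGTAGCTCTCACCA; antiparallel, so 5'→3' the coding strand is ACCACTCTCGATGC. Replace T with U for the mRNA.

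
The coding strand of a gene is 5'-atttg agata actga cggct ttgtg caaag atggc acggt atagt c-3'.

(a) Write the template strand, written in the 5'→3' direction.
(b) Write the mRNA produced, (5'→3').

(a) 5′-GACTATACCGTGCCATCTTTGCACAAAGCCGTCAGTTATCTCAAAT-3′
(b) 5'-AUUUGAGAUAACUGACGGCUUUGUGCAAAGAUGGCACGGUAUAGUC-3'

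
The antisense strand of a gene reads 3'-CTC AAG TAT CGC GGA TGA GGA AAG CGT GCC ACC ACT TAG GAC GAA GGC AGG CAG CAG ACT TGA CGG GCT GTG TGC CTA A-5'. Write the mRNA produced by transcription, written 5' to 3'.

Reading the template 3'→5' as shown, RNA polymerase pairs each base (A→U, T→A, G↔C) to build mRNA 5'→3' directly.

5'-GAGUUCAUAGCGCCUACUCCUUUCGCACGGUGGUGAAUCCUGCUUCCGUCCGUCGUCUGAACUGCCCGACACACGGAUU-3'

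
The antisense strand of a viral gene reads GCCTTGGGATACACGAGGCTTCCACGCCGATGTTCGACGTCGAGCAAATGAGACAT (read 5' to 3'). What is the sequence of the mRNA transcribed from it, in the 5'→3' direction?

5'-AUGUCUCAUUUGCUCGACGUCGAACAUCGGCGUGGAAGCCUCGUGUAUCCCAAGGC-3'

RNA polymerase reads the template 3'→5' and synthesizes mRNA 5'→3' by base-pairing (A→U, T→A, G↔C). The complement of the template is CGGAACCCTATGTGCTCCGAAGGTGCGGCTACAAGCTGCAGCTCGTTTACTCTGTA; antiparallel, so 5'→3' the coding strand is ATGTCTCATTTGCTCGACGTCGAACATCGGCGTGGAAGCCTCGTGTATCCCAAGGC. Replace T with U for the mRNA.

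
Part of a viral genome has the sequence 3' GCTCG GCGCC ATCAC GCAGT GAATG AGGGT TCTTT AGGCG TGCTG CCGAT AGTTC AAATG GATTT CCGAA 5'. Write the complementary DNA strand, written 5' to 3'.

The strand is given 3'→5', so its complement runs 5'→3' in the same left-to-right order: pair each base A↔T, G↔C.

5'-CGAGCCGCGGTAGTGCGTCACTTACTCCCAAGAAATCCGCACGACGGCTATCAAGTTTACCTAAAGGCTT-3'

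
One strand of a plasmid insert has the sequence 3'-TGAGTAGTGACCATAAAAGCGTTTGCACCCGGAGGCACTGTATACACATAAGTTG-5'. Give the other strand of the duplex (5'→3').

The strand is given 3'→5', so its complement runs 5'→3' in the same left-to-right order: pair each base A↔T, G↔C.

5'-ACTCATCACTGGTATTTTCGCAAACGTGGGCCTCCGTGACATATGTGTATTCAAC-3'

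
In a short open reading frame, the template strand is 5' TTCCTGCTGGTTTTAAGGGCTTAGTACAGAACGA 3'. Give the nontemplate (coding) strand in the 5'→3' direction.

The coding strand is complementary and antiparallel to the template: take the complement (A↔T, G↔C) and reverse.

5'-TCGTTCTGTACTAAGCCCTTAAAACCAGCAGGAA-3'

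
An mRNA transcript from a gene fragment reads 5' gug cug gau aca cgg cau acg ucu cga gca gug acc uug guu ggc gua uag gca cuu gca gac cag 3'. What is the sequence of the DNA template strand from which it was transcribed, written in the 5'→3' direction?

5'-CTGGTCTGCAAGTGCCTATACGCCAACCAAGGTCACTGCTCGAGACGTATGCCGTGTATCCAGCAC-3'

Replace U with T to get the coding DNA strand: GTGCTGGATACACGGCATACGTCTCGAGCAGTGACCTTGGTTGGCGTATAGGCACTTGCAGACCAG. The template strand is its reverse complement (complement CACGACCTATGTGCCGTATGCAGAGCTCGTCACTGGAACCAACCGCATATCCGTGAACGTCTGGTC, then reverse).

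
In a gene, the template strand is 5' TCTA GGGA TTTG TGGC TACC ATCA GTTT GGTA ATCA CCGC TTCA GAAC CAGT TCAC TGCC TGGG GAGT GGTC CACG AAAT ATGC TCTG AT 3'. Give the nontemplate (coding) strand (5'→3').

5'-ATCAGAGCATATTTCGTGGACCACTCCCCAGGCAGTGAACTGGTTCTGAAGCGGTGATTACCAAACTGATGGTAGCCACAAATCCCTAGA-3'

The coding strand is complementary and antiparallel to the template: take the complement (A↔T, G↔C) and reverse.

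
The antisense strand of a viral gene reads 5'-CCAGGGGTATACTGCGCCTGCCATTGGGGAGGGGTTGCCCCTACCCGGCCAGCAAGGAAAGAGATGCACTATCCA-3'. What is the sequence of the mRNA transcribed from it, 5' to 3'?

5'-UGGAUAGUGCAUCUCUUUCCUUGCUGGCCGGGUAGGGGCAACCCCUCCCCAAUGGCAGGCGCAGUAUACCCCUGG-3'

RNA polymerase reads the template 3'→5' and synthesizes mRNA 5'→3' by base-pairing (A→U, T→A, G↔C). The complement of the template is GGTCCCCATATGACGCGGACGGTAACCCCTCCCCAACGGGGATGGGCCGGTCGTTCCTTTCTCTACGTGATAGGT; antiparallel, so 5'→3' the coding strand is TGGATAGTGCATCTCTTTCCTTGCTGGCCGGGTAGGGGCAACCCCTCCCCAATGGCAGGCGCAGTATACCCCTGG. Replace T with U for the mRNA.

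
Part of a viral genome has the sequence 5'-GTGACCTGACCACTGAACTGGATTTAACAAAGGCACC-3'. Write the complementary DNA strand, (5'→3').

The complement of GTGACCTGACCACTGAACTGGATTTAACAAAGGCACC is CACTGGACTGGTGACTTGACCTAAATTGTTTCCGTGG (A↔T, G↔C). DNA strands are antiparallel, so the complementary strand runs 3'→5'; reversing gives the 5'→3' form.

5'-GGTGCCTTTGTTAAATCCAGTTCAGTGGTCAGGTCAC-3'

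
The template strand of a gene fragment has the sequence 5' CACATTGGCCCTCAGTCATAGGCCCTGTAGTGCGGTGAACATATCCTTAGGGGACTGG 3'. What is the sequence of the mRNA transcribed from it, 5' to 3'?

5'-CCAGUCCCCUAAGGAUAUGUUCACCGCACUACAGGGCCUAUGACUGAGGGCCAAUGUG-3'

RNA polymerase reads the template 3'→5' and synthesizes mRNA 5'→3' by base-pairing (A→U, T→A, G↔C). The complement of the template is GTGTAACCGGGAGTCAGTATCCGGGACATCACGCCACTTGTATAGGAATCCCCTGACC; antiparallel, so 5'→3' the coding strand is CCAGTCCCCTAAGGATATGTTCACCGCACTACAGGGCCTATGACTGAGGGCCAATGTG. Replace T with U for the mRNA.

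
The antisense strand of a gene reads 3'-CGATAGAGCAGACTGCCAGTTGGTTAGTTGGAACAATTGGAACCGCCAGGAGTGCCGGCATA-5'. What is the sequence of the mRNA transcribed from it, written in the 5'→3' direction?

5'-GCUAUCUCGUCUGACGGUCAACCAAUCAACCUUGUUAACCUUGGCGGUCCUCACGGCCGUAU-3'

Reading the template 3'→5' as shown, RNA polymerase pairs each base (A→U, T→A, G↔C) to build mRNA 5'→3' directly.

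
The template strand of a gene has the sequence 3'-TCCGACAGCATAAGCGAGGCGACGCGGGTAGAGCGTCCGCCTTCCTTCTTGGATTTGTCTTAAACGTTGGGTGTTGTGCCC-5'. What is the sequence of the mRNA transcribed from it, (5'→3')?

5'-AGGCUGUCGUAUUCGCUCCGCUGCGCCCAUCUCGCAGGCGGAAGGAAGAACCUAAACAGAAUUUGCAACCCACAACACGGG-3'

Reading the template 3'→5' as shown, RNA polymerase pairs each base (A→U, T→A, G↔C) to build mRNA 5'→3' directly.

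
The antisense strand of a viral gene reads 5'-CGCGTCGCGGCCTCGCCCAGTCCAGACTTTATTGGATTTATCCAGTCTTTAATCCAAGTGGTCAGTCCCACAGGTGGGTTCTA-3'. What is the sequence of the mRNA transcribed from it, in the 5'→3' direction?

5'-UAGAACCCACCUGUGGGACUGACCACUUGGAUUAAAGACUGGAUAAAUCCAAUAAAGUCUGGACUGGGCGAGGCCGCGACGCG-3'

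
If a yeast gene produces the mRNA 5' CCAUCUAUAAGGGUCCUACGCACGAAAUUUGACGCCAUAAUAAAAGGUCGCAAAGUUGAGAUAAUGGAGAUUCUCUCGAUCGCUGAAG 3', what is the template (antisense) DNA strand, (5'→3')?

Replace U with T to get the coding DNA strand: CCATCTATAAGGGTCCTACGCACGAAATTTGACGCCATAATAAAAGGTCGCAAAGTTGAGATAATGGAGATTCTCTCGATCGCTGAAG. The template strand is its reverse complement (complement GGTAGATATTCCCAGGATGCGTGCTTTAAACTGCGGTATTATTTTCCAGCGTTTCAACTCTATTACCTCTAAGAGAGCTAGCGACTTC, then reverse).

5'-CTTCAGCGATCGAGAGAATCTCCATTATCTCAACTTTGCGACCTTTTATTATGGCGTCAAATTTCGTGCGTAGGACCCTTATAGATGG-3'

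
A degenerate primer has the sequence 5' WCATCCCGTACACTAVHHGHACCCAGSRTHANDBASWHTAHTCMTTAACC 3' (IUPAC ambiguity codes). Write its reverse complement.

Standard pairs A↔T, G↔C; ambiguity codes pair R↔Y, M↔K, W↔W, S↔S, B↔V, D↔H, N↔N. Complement (WGTAGGGCATGTGATBDDCDTGGGTCSYADTNHVTSWDATDAGKAATTGG), then reverse for 5'→3'.

5'-GGTTAAKGADTADWSTVHNTDAYSCTGGGTDCDDBTAGTGTACGGGATGW-3'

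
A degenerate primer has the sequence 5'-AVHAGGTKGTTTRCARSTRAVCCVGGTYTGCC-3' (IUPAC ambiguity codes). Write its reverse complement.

Standard pairs A↔T, G↔C; ambiguity codes pair R↔Y, K↔M, S↔S, H↔D, V↔B. Complement (TBDTCCAMCAAAYGTYSAYTBGGBCCARACGG), then reverse for 5'→3'.

5'-GGCARACCBGGBTYASYTGYAAACMACCTDBT-3'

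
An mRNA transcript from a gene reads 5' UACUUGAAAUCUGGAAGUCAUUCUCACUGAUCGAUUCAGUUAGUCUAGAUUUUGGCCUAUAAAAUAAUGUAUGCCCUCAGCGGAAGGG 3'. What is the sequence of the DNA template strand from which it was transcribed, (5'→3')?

5'-CCCTTCCGCTGAGGGCATACATTATTTTATAGGCCAAAATCTAGACTAACTGAATCGATCAGTGAGAATGACTTCCAGATTTCAAGTA-3'

Replace U with T to get the coding DNA strand: TACTTGAAATCTGGAAGTCATTCTCACTGATCGATTCAGTTAGTCTAGATTTTGGCCTATAAAATAATGTATGCCCTCAGCGGAAGGG. The template strand is its reverse complement (complement ATGAACTTTAGACCTTCAGTAAGAGTGACTAGCTAAGTCAATCAGATCTAAAACCGGATATTTTATTACATACGGGAGTCGCCTTCCC, then reverse).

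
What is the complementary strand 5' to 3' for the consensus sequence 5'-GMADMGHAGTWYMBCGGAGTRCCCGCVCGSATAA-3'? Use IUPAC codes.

5′-TTATSCGBGCGGGYACTCCGVKRWACTDCKHTKC-3′

Standard pairs A↔T, G↔C; ambiguity codes pair R↔Y, M↔K, W↔W, S↔S, B↔V, D↔H. Complement (CKTHKCDTCAWRKVGCCTCAYGGGCGBGCSTATT), then reverse for 5'→3'.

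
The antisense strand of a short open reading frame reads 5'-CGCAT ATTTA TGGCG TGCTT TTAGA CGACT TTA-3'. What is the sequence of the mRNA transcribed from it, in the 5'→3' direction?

The mRNA has the sequence of the coding strand (reverse complement of the template) with T→U. Reverse complement of CGCATATTTATGGCGTGCTTTTAGACGACTTTA is TAAAGTCGTCTAAAAGCACGCCATAAATATGCG; then T→U.

5'-UAAAGUCGUCUAAAAGCACGCCAUAAAUAUGCG-3'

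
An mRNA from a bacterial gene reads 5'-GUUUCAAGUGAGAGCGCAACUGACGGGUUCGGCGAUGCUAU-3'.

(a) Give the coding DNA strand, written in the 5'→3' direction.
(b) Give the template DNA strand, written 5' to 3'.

(a) 5'-GTTTCAAGTGAGAGCGCAACTGACGGGTTCGGCGATGCTAT-3'
(b) 5′-ATAGCATCGCCGAACCCGTCAGTTGCGCTCTCACTTGAAAC-3′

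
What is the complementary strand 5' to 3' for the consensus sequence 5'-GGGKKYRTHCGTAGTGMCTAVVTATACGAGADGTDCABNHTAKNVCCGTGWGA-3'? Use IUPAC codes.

5′-TCWCACGGBNMTADNVTGHACHTCTCGTATABBTAGKCACTACGDAYRMMCCC-3′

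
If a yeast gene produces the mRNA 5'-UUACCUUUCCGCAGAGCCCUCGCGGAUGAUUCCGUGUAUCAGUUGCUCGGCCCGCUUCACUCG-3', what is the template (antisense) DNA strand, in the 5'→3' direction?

5'-CGAGTGAAGCGGGCCGAGCAACTGATACACGGAATCATCCGCGAGGGCTCTGCGGAAAGGTAA-3'

Replace U with T to get the coding DNA strand: TTACCTTTCCGCAGAGCCCTCGCGGATGATTCCGTGTATCAGTTGCTCGGCCCGCTTCACTCG. The template strand is its reverse complement (complement AATGGAAAGGCGTCTCGGGAGCGCCTACTAAGGCACATAGTCAACGAGCCGGGCGAAGTGAGC, then reverse).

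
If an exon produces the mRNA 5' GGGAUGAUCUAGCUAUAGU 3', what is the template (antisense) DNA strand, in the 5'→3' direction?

5'-ACTATAGCTAGATCATCCC-3'

Replace U with T to get the coding DNA strand: GGGATGATCTAGCTATAGT. The template strand is its reverse complement (complement CCCTACTAGATCGATATCA, then reverse).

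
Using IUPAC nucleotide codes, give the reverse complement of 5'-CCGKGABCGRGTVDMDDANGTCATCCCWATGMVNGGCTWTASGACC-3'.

5'-GGTCSTAWAGCCNBKCATWGGGATGACNTHHKHBACYCGVTCMCGG-3'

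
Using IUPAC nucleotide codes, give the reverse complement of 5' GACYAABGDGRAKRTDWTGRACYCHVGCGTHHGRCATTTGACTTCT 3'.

Standard pairs A↔T, G↔C; ambiguity codes pair R↔Y, K↔M, W↔W, B↔V, D↔H. Complement (CTGRTTVCHCYTMYAHWACYTGRGDBCGCADDCYGTAAACTGAAGA), then reverse for 5'→3'.

5'-AGAAGTCAAATGYCDDACGCBDGRGTYCAWHAYMTYCHCVTTRGTC-3'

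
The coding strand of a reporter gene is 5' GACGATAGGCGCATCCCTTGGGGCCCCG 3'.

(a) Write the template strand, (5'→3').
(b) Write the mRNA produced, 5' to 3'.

(a) The template strand is the reverse complement of the coding strand: complement CTGCTATCCGCGTAGGGAACCCCGGGGC, then reverse.
(b) mRNA matches the coding strand with T→U.

(a) 5'-CGGGGCCCCAAGGGATGCGCCTATCGTC-3'
(b) 5'-GACGAUAGGCGCAUCCCUUGGGGCCCCG-3'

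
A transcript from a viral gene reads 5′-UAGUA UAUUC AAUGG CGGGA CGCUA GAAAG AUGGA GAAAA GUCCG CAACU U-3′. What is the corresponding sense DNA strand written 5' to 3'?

The coding DNA strand has the same 5'→3' sequence as the mRNA with U replaced by T.

5'-TAGTATATTCAATGGCGGGACGCTAGAAAGATGGAGAAAAGTCCGCAACTT-3'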